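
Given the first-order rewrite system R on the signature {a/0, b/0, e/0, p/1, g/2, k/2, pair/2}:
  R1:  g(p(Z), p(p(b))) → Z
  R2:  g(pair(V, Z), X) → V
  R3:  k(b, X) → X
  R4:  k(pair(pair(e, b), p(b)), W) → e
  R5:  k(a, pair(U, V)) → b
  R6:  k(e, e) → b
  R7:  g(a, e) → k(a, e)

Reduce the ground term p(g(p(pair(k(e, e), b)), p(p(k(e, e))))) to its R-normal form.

p(pair(b, b))

1. p(g(p(pair(k(e, e), b)), p(p(k(e, e)))))  →  p(g(p(pair(b, b)), p(p(k(e, e)))))   [R6 at 1.1.1.1]
2. p(g(p(pair(b, b)), p(p(k(e, e)))))  →  p(g(p(pair(b, b)), p(p(b))))   [R6 at 1.2.1.1]
3. p(g(p(pair(b, b)), p(p(b))))  →  p(pair(b, b))   [R1 at 1]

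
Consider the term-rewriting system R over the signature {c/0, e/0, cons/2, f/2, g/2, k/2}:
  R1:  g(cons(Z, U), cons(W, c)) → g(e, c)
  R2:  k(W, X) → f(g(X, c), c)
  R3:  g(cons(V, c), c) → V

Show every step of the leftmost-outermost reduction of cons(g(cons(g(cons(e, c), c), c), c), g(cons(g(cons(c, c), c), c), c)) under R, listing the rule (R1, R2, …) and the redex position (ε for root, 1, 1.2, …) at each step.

1. cons(g(cons(g(cons(e, c), c), c), c), g(cons(g(cons(c, c), c), c), c))  →  cons(g(cons(e, c), c), g(cons(g(cons(c, c), c), c), c))   [R3 at 1]
2. cons(g(cons(e, c), c), g(cons(g(cons(c, c), c), c), c))  →  cons(e, g(cons(g(cons(c, c), c), c), c))   [R3 at 1]
3. cons(e, g(cons(g(cons(c, c), c), c), c))  →  cons(e, g(cons(c, c), c))   [R3 at 2]
4. cons(e, g(cons(c, c), c))  →  cons(e, c)   [R3 at 2]

cons(e, c)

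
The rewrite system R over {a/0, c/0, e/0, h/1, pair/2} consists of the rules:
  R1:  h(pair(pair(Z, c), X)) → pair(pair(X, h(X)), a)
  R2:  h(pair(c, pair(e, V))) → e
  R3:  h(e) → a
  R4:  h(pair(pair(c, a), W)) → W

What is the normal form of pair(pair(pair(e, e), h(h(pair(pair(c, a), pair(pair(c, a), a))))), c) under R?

pair(pair(pair(e, e), a), c)

1. pair(pair(pair(e, e), h(h(pair(pair(c, a), pair(pair(c, a), a))))), c)  →  pair(pair(pair(e, e), h(pair(pair(c, a), a))), c)   [R4 at 1.2.1]
2. pair(pair(pair(e, e), h(pair(pair(c, a), a))), c)  →  pair(pair(pair(e, e), a), c)   [R4 at 1.2]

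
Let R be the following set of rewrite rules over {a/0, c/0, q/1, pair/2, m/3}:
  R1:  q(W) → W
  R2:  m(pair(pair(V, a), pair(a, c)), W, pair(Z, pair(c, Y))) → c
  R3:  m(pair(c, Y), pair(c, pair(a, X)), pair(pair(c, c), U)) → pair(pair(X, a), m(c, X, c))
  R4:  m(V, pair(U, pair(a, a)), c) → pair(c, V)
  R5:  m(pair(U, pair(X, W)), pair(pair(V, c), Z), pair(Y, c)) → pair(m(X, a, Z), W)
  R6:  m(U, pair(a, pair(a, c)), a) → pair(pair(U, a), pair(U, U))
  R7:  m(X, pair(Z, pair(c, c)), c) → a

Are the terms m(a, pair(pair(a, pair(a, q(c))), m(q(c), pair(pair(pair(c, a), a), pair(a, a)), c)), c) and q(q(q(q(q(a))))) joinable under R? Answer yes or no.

Reduce t₁ = m(a, pair(pair(a, pair(a, q(c))), m(q(c), pair(pair(pair(c, a), a), pair(a, a)), c)), c):
1. m(a, pair(pair(a, pair(a, q(c))), m(q(c), pair(pair(pair(c, a), a), pair(a, a)), c)), c)  →  m(a, pair(pair(a, pair(a, c)), m(q(c), pair(pair(pair(c, a), a), pair(a, a)), c)), c)   [R1 at 2.1.2.2]
2. m(a, pair(pair(a, pair(a, c)), m(q(c), pair(pair(pair(c, a), a), pair(a, a)), c)), c)  →  m(a, pair(pair(a, pair(a, c)), pair(c, q(c))), c)   [R4 at 2.2]
3. m(a, pair(pair(a, pair(a, c)), pair(c, q(c))), c)  →  m(a, pair(pair(a, pair(a, c)), pair(c, c)), c)   [R1 at 2.2.2]
4. m(a, pair(pair(a, pair(a, c)), pair(c, c)), c)  →  a   [R7 at ε]

Reduce t₂ = q(q(q(q(q(a))))):
1. q(q(q(q(q(a)))))  →  q(q(q(q(a))))   [R1 at ε]
2. q(q(q(q(a))))  →  q(q(q(a)))   [R1 at ε]
3. q(q(q(a)))  →  q(q(a))   [R1 at ε]
4. q(q(a))  →  q(a)   [R1 at ε]
5. q(a)  →  a   [R1 at ε]

yes — NF(t₁) = a, NF(t₂) = a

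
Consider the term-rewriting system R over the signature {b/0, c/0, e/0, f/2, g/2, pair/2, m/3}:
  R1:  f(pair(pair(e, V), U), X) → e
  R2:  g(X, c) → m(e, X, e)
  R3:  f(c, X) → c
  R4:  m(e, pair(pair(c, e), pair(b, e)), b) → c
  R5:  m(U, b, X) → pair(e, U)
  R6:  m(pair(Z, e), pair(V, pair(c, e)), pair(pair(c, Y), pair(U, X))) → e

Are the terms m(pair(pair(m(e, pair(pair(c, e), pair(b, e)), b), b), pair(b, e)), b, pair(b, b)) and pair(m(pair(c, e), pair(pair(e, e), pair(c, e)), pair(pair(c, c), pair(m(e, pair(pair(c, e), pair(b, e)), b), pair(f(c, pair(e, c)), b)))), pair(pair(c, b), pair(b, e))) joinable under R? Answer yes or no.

yes — NF(t₁) = pair(e, pair(pair(c, b), pair(b, e))), NF(t₂) = pair(e, pair(pair(c, b), pair(b, e)))

Reduce t₁ = m(pair(pair(m(e, pair(pair(c, e), pair(b, e)), b), b), pair(b, e)), b, pair(b, b)):
1. m(pair(pair(m(e, pair(pair(c, e), pair(b, e)), b), b), pair(b, e)), b, pair(b, b))  →  pair(e, pair(pair(m(e, pair(pair(c, e), pair(b, e)), b), b), pair(b, e)))   [R5 at ε]
2. pair(e, pair(pair(m(e, pair(pair(c, e), pair(b, e)), b), b), pair(b, e)))  →  pair(e, pair(pair(c, b), pair(b, e)))   [R4 at 2.1.1]

Reduce t₂ = pair(m(pair(c, e), pair(pair(e, e), pair(c, e)), pair(pair(c, c), pair(m(e, pair(pair(c, e), pair(b, e)), b), pair(f(c, pair(e, c)), b)))), pair(pair(c, b), pair(b, e))):
1. pair(m(pair(c, e), pair(pair(e, e), pair(c, e)), pair(pair(c, c), pair(m(e, pair(pair(c, e), pair(b, e)), b), pair(f(c, pair(e, c)), b)))), pair(pair(c, b), pair(b, e)))  →  pair(e, pair(pair(c, b), pair(b, e)))   [R6 at 1]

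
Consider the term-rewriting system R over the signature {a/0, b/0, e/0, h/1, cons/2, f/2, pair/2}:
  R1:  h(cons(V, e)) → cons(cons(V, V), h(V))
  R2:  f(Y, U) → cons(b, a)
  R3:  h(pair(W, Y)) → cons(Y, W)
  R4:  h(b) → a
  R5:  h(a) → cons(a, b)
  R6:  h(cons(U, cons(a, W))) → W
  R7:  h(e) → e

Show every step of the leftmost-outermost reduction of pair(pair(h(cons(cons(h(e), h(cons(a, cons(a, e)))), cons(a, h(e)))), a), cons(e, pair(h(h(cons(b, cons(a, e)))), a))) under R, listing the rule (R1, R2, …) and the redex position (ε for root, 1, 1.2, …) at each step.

1. pair(pair(h(cons(cons(h(e), h(cons(a, cons(a, e)))), cons(a, h(e)))), a), cons(e, pair(h(h(cons(b, cons(a, e)))), a)))  →  pair(pair(h(e), a), cons(e, pair(h(h(cons(b, cons(a, e)))), a)))   [R6 at 1.1]
2. pair(pair(h(e), a), cons(e, pair(h(h(cons(b, cons(a, e)))), a)))  →  pair(pair(e, a), cons(e, pair(h(h(cons(b, cons(a, e)))), a)))   [R7 at 1.1]
3. pair(pair(e, a), cons(e, pair(h(h(cons(b, cons(a, e)))), a)))  →  pair(pair(e, a), cons(e, pair(h(e), a)))   [R6 at 2.2.1.1]
4. pair(pair(e, a), cons(e, pair(h(e), a)))  →  pair(pair(e, a), cons(e, pair(e, a)))   [R7 at 2.2.1]

pair(pair(e, a), cons(e, pair(e, a)))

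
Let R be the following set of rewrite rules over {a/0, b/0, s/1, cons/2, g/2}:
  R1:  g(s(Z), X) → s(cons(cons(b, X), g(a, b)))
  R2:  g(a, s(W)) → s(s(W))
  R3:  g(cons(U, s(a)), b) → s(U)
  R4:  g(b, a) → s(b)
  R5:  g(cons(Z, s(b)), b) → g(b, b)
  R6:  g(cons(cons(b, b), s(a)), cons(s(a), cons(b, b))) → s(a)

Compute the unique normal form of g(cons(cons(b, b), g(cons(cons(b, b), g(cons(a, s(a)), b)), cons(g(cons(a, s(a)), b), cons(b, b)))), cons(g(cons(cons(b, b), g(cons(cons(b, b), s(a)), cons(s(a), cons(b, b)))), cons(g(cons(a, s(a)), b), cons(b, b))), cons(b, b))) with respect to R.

s(a)

1. g(cons(cons(b, b), g(cons(cons(b, b), g(cons(a, s(a)), b)), cons(g(cons(a, s(a)), b), cons(b, b)))), cons(g(cons(cons(b, b), g(cons(cons(b, b), s(a)), cons(s(a), cons(b, b)))), cons(g(cons(a, s(a)), b), cons(b, b))), cons(b, b)))  →  g(cons(cons(b, b), g(cons(cons(b, b), s(a)), cons(g(cons(a, s(a)), b), cons(b, b)))), cons(g(cons(cons(b, b), g(cons(cons(b, b), s(a)), cons(s(a), cons(b, b)))), cons(g(cons(a, s(a)), b), cons(b, b))), cons(b, b)))   [R3 at 1.2.1.2]
2. g(cons(cons(b, b), g(cons(cons(b, b), s(a)), cons(g(cons(a, s(a)), b), cons(b, b)))), cons(g(cons(cons(b, b), g(cons(cons(b, b), s(a)), cons(s(a), cons(b, b)))), cons(g(cons(a, s(a)), b), cons(b, b))), cons(b, b)))  →  g(cons(cons(b, b), g(cons(cons(b, b), s(a)), cons(s(a), cons(b, b)))), cons(g(cons(cons(b, b), g(cons(cons(b, b), s(a)), cons(s(a), cons(b, b)))), cons(g(cons(a, s(a)), b), cons(b, b))), cons(b, b)))   [R3 at 1.2.2.1]
3. g(cons(cons(b, b), g(cons(cons(b, b), s(a)), cons(s(a), cons(b, b)))), cons(g(cons(cons(b, b), g(cons(cons(b, b), s(a)), cons(s(a), cons(b, b)))), cons(g(cons(a, s(a)), b), cons(b, b))), cons(b, b)))  →  g(cons(cons(b, b), s(a)), cons(g(cons(cons(b, b), g(cons(cons(b, b), s(a)), cons(s(a), cons(b, b)))), cons(g(cons(a, s(a)), b), cons(b, b))), cons(b, b)))   [R6 at 1.2]
4. g(cons(cons(b, b), s(a)), cons(g(cons(cons(b, b), g(cons(cons(b, b), s(a)), cons(s(a), cons(b, b)))), cons(g(cons(a, s(a)), b), cons(b, b))), cons(b, b)))  →  g(cons(cons(b, b), s(a)), cons(g(cons(cons(b, b), s(a)), cons(g(cons(a, s(a)), b), cons(b, b))), cons(b, b)))   [R6 at 2.1.1.2]
5. g(cons(cons(b, b), s(a)), cons(g(cons(cons(b, b), s(a)), cons(g(cons(a, s(a)), b), cons(b, b))), cons(b, b)))  →  g(cons(cons(b, b), s(a)), cons(g(cons(cons(b, b), s(a)), cons(s(a), cons(b, b))), cons(b, b)))   [R3 at 2.1.2.1]
6. g(cons(cons(b, b), s(a)), cons(g(cons(cons(b, b), s(a)), cons(s(a), cons(b, b))), cons(b, b)))  →  g(cons(cons(b, b), s(a)), cons(s(a), cons(b, b)))   [R6 at 2.1]
7. g(cons(cons(b, b), s(a)), cons(s(a), cons(b, b)))  →  s(a)   [R6 at ε]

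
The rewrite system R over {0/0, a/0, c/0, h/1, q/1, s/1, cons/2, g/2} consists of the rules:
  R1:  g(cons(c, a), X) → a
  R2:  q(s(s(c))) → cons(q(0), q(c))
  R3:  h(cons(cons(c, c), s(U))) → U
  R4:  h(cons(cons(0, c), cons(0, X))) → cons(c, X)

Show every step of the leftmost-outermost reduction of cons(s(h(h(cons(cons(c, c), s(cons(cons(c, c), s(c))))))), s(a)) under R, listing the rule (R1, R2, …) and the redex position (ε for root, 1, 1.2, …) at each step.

cons(s(c), s(a))

1. cons(s(h(h(cons(cons(c, c), s(cons(cons(c, c), s(c))))))), s(a))  →  cons(s(h(cons(cons(c, c), s(c)))), s(a))   [R3 at 1.1.1]
2. cons(s(h(cons(cons(c, c), s(c)))), s(a))  →  cons(s(c), s(a))   [R3 at 1.1]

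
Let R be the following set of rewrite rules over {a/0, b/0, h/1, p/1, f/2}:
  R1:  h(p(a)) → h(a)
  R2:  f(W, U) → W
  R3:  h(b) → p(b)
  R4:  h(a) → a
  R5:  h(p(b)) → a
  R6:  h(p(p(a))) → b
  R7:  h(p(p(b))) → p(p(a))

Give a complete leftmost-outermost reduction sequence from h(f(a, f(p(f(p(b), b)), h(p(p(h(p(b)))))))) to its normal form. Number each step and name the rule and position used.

a

1. h(f(a, f(p(f(p(b), b)), h(p(p(h(p(b))))))))  →  h(a)   [R2 at 1]
2. h(a)  →  a   [R4 at ε]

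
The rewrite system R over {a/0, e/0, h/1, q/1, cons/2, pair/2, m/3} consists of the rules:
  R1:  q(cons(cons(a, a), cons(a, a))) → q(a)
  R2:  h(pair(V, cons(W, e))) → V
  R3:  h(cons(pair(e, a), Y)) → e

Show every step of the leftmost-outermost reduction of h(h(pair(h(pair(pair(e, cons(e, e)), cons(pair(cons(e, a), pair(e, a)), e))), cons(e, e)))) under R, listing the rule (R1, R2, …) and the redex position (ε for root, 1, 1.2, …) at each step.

1. h(h(pair(h(pair(pair(e, cons(e, e)), cons(pair(cons(e, a), pair(e, a)), e))), cons(e, e))))  →  h(h(pair(pair(e, cons(e, e)), cons(pair(cons(e, a), pair(e, a)), e))))   [R2 at 1]
2. h(h(pair(pair(e, cons(e, e)), cons(pair(cons(e, a), pair(e, a)), e))))  →  h(pair(e, cons(e, e)))   [R2 at 1]
3. h(pair(e, cons(e, e)))  →  e   [R2 at ε]

e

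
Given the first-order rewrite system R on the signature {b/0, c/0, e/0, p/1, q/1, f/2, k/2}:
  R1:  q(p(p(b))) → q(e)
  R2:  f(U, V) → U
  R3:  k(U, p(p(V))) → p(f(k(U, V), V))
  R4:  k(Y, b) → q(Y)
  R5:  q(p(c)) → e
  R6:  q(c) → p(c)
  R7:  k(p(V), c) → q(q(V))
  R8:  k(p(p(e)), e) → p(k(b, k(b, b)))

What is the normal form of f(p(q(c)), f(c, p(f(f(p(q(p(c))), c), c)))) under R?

p(p(c))

1. f(p(q(c)), f(c, p(f(f(p(q(p(c))), c), c))))  →  p(q(c))   [R2 at ε]
2. p(q(c))  →  p(p(c))   [R6 at 1]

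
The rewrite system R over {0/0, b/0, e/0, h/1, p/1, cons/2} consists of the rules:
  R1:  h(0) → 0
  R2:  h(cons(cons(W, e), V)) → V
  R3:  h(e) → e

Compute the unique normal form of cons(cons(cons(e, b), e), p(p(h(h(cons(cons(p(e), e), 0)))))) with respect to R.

1. cons(cons(cons(e, b), e), p(p(h(h(cons(cons(p(e), e), 0))))))  →  cons(cons(cons(e, b), e), p(p(h(0))))   [R2 at 2.1.1.1]
2. cons(cons(cons(e, b), e), p(p(h(0))))  →  cons(cons(cons(e, b), e), p(p(0)))   [R1 at 2.1.1]

cons(cons(cons(e, b), e), p(p(0)))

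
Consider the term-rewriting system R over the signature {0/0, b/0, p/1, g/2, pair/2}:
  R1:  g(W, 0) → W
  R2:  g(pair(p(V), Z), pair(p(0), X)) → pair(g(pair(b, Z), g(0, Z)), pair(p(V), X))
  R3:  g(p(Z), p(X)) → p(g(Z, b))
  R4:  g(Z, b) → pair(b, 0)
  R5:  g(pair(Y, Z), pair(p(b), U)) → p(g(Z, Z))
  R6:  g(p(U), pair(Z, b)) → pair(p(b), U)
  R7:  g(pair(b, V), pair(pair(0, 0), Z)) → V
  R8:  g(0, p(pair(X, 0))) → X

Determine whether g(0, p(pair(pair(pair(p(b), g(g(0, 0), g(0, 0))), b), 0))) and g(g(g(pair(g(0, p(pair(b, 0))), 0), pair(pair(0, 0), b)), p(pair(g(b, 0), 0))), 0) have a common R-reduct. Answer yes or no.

Reduce t₁ = g(0, p(pair(pair(pair(p(b), g(g(0, 0), g(0, 0))), b), 0))):
1. g(0, p(pair(pair(pair(p(b), g(g(0, 0), g(0, 0))), b), 0)))  →  pair(pair(p(b), g(g(0, 0), g(0, 0))), b)   [R8 at ε]
2. pair(pair(p(b), g(g(0, 0), g(0, 0))), b)  →  pair(pair(p(b), g(0, g(0, 0))), b)   [R1 at 1.2.1]
3. pair(pair(p(b), g(0, g(0, 0))), b)  →  pair(pair(p(b), g(0, 0)), b)   [R1 at 1.2.2]
4. pair(pair(p(b), g(0, 0)), b)  →  pair(pair(p(b), 0), b)   [R1 at 1.2]

Reduce t₂ = g(g(g(pair(g(0, p(pair(b, 0))), 0), pair(pair(0, 0), b)), p(pair(g(b, 0), 0))), 0):
1. g(g(g(pair(g(0, p(pair(b, 0))), 0), pair(pair(0, 0), b)), p(pair(g(b, 0), 0))), 0)  →  g(g(pair(g(0, p(pair(b, 0))), 0), pair(pair(0, 0), b)), p(pair(g(b, 0), 0)))   [R1 at ε]
2. g(g(pair(g(0, p(pair(b, 0))), 0), pair(pair(0, 0), b)), p(pair(g(b, 0), 0)))  →  g(g(pair(b, 0), pair(pair(0, 0), b)), p(pair(g(b, 0), 0)))   [R8 at 1.1.1]
3. g(g(pair(b, 0), pair(pair(0, 0), b)), p(pair(g(b, 0), 0)))  →  g(0, p(pair(g(b, 0), 0)))   [R7 at 1]
4. g(0, p(pair(g(b, 0), 0)))  →  g(b, 0)   [R8 at ε]
5. g(b, 0)  →  b   [R1 at ε]

no — NF(t₁) = pair(pair(p(b), 0), b), NF(t₂) = b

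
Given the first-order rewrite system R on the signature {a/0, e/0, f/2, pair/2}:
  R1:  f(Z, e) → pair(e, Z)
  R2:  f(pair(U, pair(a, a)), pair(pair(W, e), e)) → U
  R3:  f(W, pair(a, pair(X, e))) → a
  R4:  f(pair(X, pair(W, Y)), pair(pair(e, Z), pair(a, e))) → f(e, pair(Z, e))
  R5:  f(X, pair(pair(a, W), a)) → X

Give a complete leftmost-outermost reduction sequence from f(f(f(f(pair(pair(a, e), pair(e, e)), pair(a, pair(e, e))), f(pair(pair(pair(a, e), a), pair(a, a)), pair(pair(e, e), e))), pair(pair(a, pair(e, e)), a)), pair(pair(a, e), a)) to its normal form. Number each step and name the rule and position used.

a

1. f(f(f(f(pair(pair(a, e), pair(e, e)), pair(a, pair(e, e))), f(pair(pair(pair(a, e), a), pair(a, a)), pair(pair(e, e), e))), pair(pair(a, pair(e, e)), a)), pair(pair(a, e), a))  →  f(f(f(pair(pair(a, e), pair(e, e)), pair(a, pair(e, e))), f(pair(pair(pair(a, e), a), pair(a, a)), pair(pair(e, e), e))), pair(pair(a, pair(e, e)), a))   [R5 at ε]
2. f(f(f(pair(pair(a, e), pair(e, e)), pair(a, pair(e, e))), f(pair(pair(pair(a, e), a), pair(a, a)), pair(pair(e, e), e))), pair(pair(a, pair(e, e)), a))  →  f(f(pair(pair(a, e), pair(e, e)), pair(a, pair(e, e))), f(pair(pair(pair(a, e), a), pair(a, a)), pair(pair(e, e), e)))   [R5 at ε]
3. f(f(pair(pair(a, e), pair(e, e)), pair(a, pair(e, e))), f(pair(pair(pair(a, e), a), pair(a, a)), pair(pair(e, e), e)))  →  f(a, f(pair(pair(pair(a, e), a), pair(a, a)), pair(pair(e, e), e)))   [R3 at 1]
4. f(a, f(pair(pair(pair(a, e), a), pair(a, a)), pair(pair(e, e), e)))  →  f(a, pair(pair(a, e), a))   [R2 at 2]
5. f(a, pair(pair(a, e), a))  →  a   [R5 at ε]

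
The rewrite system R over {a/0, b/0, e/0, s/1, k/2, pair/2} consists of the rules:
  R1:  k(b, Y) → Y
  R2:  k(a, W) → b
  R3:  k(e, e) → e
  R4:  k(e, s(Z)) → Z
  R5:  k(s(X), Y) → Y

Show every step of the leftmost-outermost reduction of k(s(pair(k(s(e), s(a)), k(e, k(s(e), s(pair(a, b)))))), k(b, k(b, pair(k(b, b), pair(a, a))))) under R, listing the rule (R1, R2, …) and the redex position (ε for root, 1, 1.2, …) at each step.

pair(b, pair(a, a))

1. k(s(pair(k(s(e), s(a)), k(e, k(s(e), s(pair(a, b)))))), k(b, k(b, pair(k(b, b), pair(a, a)))))  →  k(b, k(b, pair(k(b, b), pair(a, a))))   [R5 at ε]
2. k(b, k(b, pair(k(b, b), pair(a, a))))  →  k(b, pair(k(b, b), pair(a, a)))   [R1 at ε]
3. k(b, pair(k(b, b), pair(a, a)))  →  pair(k(b, b), pair(a, a))   [R1 at ε]
4. pair(k(b, b), pair(a, a))  →  pair(b, pair(a, a))   [R1 at 1]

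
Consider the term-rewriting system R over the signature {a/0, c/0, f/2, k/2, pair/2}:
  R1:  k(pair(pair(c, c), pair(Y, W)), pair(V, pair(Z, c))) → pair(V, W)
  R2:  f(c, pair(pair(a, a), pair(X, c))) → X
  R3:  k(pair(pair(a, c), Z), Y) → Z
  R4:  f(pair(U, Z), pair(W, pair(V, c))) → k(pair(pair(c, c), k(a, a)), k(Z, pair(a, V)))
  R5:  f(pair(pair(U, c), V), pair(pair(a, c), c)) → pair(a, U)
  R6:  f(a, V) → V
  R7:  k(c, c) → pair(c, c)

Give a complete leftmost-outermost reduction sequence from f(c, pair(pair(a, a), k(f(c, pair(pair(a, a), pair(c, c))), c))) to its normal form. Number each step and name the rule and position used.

c

1. f(c, pair(pair(a, a), k(f(c, pair(pair(a, a), pair(c, c))), c)))  →  f(c, pair(pair(a, a), k(c, c)))   [R2 at 2.2.1]
2. f(c, pair(pair(a, a), k(c, c)))  →  f(c, pair(pair(a, a), pair(c, c)))   [R7 at 2.2]
3. f(c, pair(pair(a, a), pair(c, c)))  →  c   [R2 at ε]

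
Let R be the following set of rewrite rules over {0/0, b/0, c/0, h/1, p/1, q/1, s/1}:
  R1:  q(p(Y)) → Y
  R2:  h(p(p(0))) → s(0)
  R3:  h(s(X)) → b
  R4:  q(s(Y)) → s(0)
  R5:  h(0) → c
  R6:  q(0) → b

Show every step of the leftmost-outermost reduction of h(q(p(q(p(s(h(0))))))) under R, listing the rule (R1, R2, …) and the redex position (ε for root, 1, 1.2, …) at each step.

b

1. h(q(p(q(p(s(h(0)))))))  →  h(q(p(s(h(0)))))   [R1 at 1]
2. h(q(p(s(h(0)))))  →  h(s(h(0)))   [R1 at 1]
3. h(s(h(0)))  →  b   [R3 at ε]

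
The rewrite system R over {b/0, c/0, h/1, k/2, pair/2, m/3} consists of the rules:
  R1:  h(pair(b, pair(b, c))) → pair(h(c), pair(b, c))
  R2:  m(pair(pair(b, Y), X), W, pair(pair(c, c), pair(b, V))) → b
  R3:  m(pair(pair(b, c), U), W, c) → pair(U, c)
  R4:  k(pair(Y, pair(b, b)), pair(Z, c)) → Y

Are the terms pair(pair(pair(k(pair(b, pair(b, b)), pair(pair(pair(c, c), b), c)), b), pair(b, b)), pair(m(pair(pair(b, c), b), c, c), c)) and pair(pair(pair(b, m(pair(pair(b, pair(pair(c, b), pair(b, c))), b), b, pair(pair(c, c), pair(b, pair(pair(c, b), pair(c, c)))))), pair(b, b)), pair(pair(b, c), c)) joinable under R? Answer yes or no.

yes — NF(t₁) = pair(pair(pair(b, b), pair(b, b)), pair(pair(b, c), c)), NF(t₂) = pair(pair(pair(b, b), pair(b, b)), pair(pair(b, c), c))

Reduce t₁ = pair(pair(pair(k(pair(b, pair(b, b)), pair(pair(pair(c, c), b), c)), b), pair(b, b)), pair(m(pair(pair(b, c), b), c, c), c)):
1. pair(pair(pair(k(pair(b, pair(b, b)), pair(pair(pair(c, c), b), c)), b), pair(b, b)), pair(m(pair(pair(b, c), b), c, c), c))  →  pair(pair(pair(b, b), pair(b, b)), pair(m(pair(pair(b, c), b), c, c), c))   [R4 at 1.1.1]
2. pair(pair(pair(b, b), pair(b, b)), pair(m(pair(pair(b, c), b), c, c), c))  →  pair(pair(pair(b, b), pair(b, b)), pair(pair(b, c), c))   [R3 at 2.1]

Reduce t₂ = pair(pair(pair(b, m(pair(pair(b, pair(pair(c, b), pair(b, c))), b), b, pair(pair(c, c), pair(b, pair(pair(c, b), pair(c, c)))))), pair(b, b)), pair(pair(b, c), c)):
1. pair(pair(pair(b, m(pair(pair(b, pair(pair(c, b), pair(b, c))), b), b, pair(pair(c, c), pair(b, pair(pair(c, b), pair(c, c)))))), pair(b, b)), pair(pair(b, c), c))  →  pair(pair(pair(b, b), pair(b, b)), pair(pair(b, c), c))   [R2 at 1.1.2]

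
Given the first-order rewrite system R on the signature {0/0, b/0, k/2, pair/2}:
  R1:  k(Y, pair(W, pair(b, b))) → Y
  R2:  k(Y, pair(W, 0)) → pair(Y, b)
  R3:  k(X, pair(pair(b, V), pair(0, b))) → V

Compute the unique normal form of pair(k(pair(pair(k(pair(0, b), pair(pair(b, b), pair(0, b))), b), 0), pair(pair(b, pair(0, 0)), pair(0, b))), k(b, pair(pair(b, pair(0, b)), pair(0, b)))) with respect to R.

1. pair(k(pair(pair(k(pair(0, b), pair(pair(b, b), pair(0, b))), b), 0), pair(pair(b, pair(0, 0)), pair(0, b))), k(b, pair(pair(b, pair(0, b)), pair(0, b))))  →  pair(pair(0, 0), k(b, pair(pair(b, pair(0, b)), pair(0, b))))   [R3 at 1]
2. pair(pair(0, 0), k(b, pair(pair(b, pair(0, b)), pair(0, b))))  →  pair(pair(0, 0), pair(0, b))   [R3 at 2]

pair(pair(0, 0), pair(0, b))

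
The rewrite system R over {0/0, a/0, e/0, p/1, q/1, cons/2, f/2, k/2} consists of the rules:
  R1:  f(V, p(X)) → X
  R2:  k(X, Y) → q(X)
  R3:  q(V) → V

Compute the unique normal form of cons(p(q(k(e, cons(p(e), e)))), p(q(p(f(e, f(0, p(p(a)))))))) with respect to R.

1. cons(p(q(k(e, cons(p(e), e)))), p(q(p(f(e, f(0, p(p(a))))))))  →  cons(p(k(e, cons(p(e), e))), p(q(p(f(e, f(0, p(p(a))))))))   [R3 at 1.1]
2. cons(p(k(e, cons(p(e), e))), p(q(p(f(e, f(0, p(p(a))))))))  →  cons(p(q(e)), p(q(p(f(e, f(0, p(p(a))))))))   [R2 at 1.1]
3. cons(p(q(e)), p(q(p(f(e, f(0, p(p(a))))))))  →  cons(p(e), p(q(p(f(e, f(0, p(p(a))))))))   [R3 at 1.1]
4. cons(p(e), p(q(p(f(e, f(0, p(p(a))))))))  →  cons(p(e), p(p(f(e, f(0, p(p(a)))))))   [R3 at 2.1]
5. cons(p(e), p(p(f(e, f(0, p(p(a)))))))  →  cons(p(e), p(p(f(e, p(a)))))   [R1 at 2.1.1.2]
6. cons(p(e), p(p(f(e, p(a)))))  →  cons(p(e), p(p(a)))   [R1 at 2.1.1]

cons(p(e), p(p(a)))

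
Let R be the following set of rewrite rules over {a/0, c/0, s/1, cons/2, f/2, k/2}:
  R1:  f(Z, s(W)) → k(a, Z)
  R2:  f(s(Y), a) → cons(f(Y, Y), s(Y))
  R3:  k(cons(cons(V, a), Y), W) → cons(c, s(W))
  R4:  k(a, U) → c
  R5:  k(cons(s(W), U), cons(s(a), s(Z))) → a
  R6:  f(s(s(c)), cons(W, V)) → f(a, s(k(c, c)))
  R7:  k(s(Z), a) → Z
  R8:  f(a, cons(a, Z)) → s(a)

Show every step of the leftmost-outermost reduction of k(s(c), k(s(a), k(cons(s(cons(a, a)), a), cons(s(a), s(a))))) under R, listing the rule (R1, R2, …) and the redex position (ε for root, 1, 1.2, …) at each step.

c

1. k(s(c), k(s(a), k(cons(s(cons(a, a)), a), cons(s(a), s(a)))))  →  k(s(c), k(s(a), a))   [R5 at 2.2]
2. k(s(c), k(s(a), a))  →  k(s(c), a)   [R7 at 2]
3. k(s(c), a)  →  c   [R7 at ε]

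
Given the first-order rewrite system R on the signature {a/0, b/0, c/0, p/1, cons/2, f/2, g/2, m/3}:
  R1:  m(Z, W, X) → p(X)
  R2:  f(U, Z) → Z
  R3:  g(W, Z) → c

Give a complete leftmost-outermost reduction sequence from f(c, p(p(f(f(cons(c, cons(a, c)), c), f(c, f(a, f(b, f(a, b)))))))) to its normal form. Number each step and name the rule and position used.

1. f(c, p(p(f(f(cons(c, cons(a, c)), c), f(c, f(a, f(b, f(a, b))))))))  →  p(p(f(f(cons(c, cons(a, c)), c), f(c, f(a, f(b, f(a, b)))))))   [R2 at ε]
2. p(p(f(f(cons(c, cons(a, c)), c), f(c, f(a, f(b, f(a, b)))))))  →  p(p(f(c, f(a, f(b, f(a, b))))))   [R2 at 1.1]
3. p(p(f(c, f(a, f(b, f(a, b))))))  →  p(p(f(a, f(b, f(a, b)))))   [R2 at 1.1]
4. p(p(f(a, f(b, f(a, b)))))  →  p(p(f(b, f(a, b))))   [R2 at 1.1]
5. p(p(f(b, f(a, b))))  →  p(p(f(a, b)))   [R2 at 1.1]
6. p(p(f(a, b)))  →  p(p(b))   [R2 at 1.1]

p(p(b))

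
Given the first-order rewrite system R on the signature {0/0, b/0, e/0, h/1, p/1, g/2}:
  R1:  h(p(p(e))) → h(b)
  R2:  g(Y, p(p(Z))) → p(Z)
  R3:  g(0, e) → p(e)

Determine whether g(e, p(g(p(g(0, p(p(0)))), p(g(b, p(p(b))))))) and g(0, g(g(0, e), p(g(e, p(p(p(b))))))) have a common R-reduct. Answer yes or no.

yes — NF(t₁) = p(b), NF(t₂) = p(b)

Reduce t₁ = g(e, p(g(p(g(0, p(p(0)))), p(g(b, p(p(b))))))):
1. g(e, p(g(p(g(0, p(p(0)))), p(g(b, p(p(b)))))))  →  g(e, p(g(p(p(0)), p(g(b, p(p(b)))))))   [R2 at 2.1.1.1]
2. g(e, p(g(p(p(0)), p(g(b, p(p(b)))))))  →  g(e, p(g(p(p(0)), p(p(b)))))   [R2 at 2.1.2.1]
3. g(e, p(g(p(p(0)), p(p(b)))))  →  g(e, p(p(b)))   [R2 at 2.1]
4. g(e, p(p(b)))  →  p(b)   [R2 at ε]

Reduce t₂ = g(0, g(g(0, e), p(g(e, p(p(p(b))))))):
1. g(0, g(g(0, e), p(g(e, p(p(p(b)))))))  →  g(0, g(p(e), p(g(e, p(p(p(b)))))))   [R3 at 2.1]
2. g(0, g(p(e), p(g(e, p(p(p(b)))))))  →  g(0, g(p(e), p(p(p(b)))))   [R2 at 2.2.1]
3. g(0, g(p(e), p(p(p(b)))))  →  g(0, p(p(b)))   [R2 at 2]
4. g(0, p(p(b)))  →  p(b)   [R2 at ε]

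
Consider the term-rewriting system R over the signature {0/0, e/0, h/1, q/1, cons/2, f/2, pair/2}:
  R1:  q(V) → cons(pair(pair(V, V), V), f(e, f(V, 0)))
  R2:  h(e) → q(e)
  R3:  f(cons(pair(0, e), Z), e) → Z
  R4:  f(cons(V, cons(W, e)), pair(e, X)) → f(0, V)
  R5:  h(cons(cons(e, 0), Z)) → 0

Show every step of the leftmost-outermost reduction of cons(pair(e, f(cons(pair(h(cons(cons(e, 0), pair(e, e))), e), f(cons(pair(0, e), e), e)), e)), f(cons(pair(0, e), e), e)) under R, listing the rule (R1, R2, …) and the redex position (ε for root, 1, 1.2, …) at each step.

1. cons(pair(e, f(cons(pair(h(cons(cons(e, 0), pair(e, e))), e), f(cons(pair(0, e), e), e)), e)), f(cons(pair(0, e), e), e))  →  cons(pair(e, f(cons(pair(0, e), f(cons(pair(0, e), e), e)), e)), f(cons(pair(0, e), e), e))   [R5 at 1.2.1.1.1]
2. cons(pair(e, f(cons(pair(0, e), f(cons(pair(0, e), e), e)), e)), f(cons(pair(0, e), e), e))  →  cons(pair(e, f(cons(pair(0, e), e), e)), f(cons(pair(0, e), e), e))   [R3 at 1.2]
3. cons(pair(e, f(cons(pair(0, e), e), e)), f(cons(pair(0, e), e), e))  →  cons(pair(e, e), f(cons(pair(0, e), e), e))   [R3 at 1.2]
4. cons(pair(e, e), f(cons(pair(0, e), e), e))  →  cons(pair(e, e), e)   [R3 at 2]

cons(pair(e, e), e)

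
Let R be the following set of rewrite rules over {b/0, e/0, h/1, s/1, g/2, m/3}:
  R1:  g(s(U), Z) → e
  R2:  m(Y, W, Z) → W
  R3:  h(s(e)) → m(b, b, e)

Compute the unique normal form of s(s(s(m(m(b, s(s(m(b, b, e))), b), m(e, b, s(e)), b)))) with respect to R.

s(s(s(b)))

1. s(s(s(m(m(b, s(s(m(b, b, e))), b), m(e, b, s(e)), b))))  →  s(s(s(m(e, b, s(e)))))   [R2 at 1.1.1]
2. s(s(s(m(e, b, s(e)))))  →  s(s(s(b)))   [R2 at 1.1.1]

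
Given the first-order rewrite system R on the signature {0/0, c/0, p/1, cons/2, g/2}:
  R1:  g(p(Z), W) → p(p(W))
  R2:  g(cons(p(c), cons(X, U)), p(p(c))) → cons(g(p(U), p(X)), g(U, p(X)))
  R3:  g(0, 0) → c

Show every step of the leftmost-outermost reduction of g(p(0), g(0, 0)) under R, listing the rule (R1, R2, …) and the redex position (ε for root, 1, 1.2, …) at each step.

p(p(c))

1. g(p(0), g(0, 0))  →  p(p(g(0, 0)))   [R1 at ε]
2. p(p(g(0, 0)))  →  p(p(c))   [R3 at 1.1]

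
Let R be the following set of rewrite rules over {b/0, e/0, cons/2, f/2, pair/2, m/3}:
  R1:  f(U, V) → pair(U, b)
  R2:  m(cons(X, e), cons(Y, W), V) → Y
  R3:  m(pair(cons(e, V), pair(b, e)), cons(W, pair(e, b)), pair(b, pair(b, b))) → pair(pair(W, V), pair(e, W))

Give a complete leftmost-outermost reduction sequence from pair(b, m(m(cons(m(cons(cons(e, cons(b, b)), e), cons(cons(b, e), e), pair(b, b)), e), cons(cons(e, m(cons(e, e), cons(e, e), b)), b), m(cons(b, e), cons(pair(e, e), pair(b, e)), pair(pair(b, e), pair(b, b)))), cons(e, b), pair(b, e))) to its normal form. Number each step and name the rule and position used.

pair(b, e)

1. pair(b, m(m(cons(m(cons(cons(e, cons(b, b)), e), cons(cons(b, e), e), pair(b, b)), e), cons(cons(e, m(cons(e, e), cons(e, e), b)), b), m(cons(b, e), cons(pair(e, e), pair(b, e)), pair(pair(b, e), pair(b, b)))), cons(e, b), pair(b, e)))  →  pair(b, m(cons(e, m(cons(e, e), cons(e, e), b)), cons(e, b), pair(b, e)))   [R2 at 2.1]
2. pair(b, m(cons(e, m(cons(e, e), cons(e, e), b)), cons(e, b), pair(b, e)))  →  pair(b, m(cons(e, e), cons(e, b), pair(b, e)))   [R2 at 2.1.2]
3. pair(b, m(cons(e, e), cons(e, b), pair(b, e)))  →  pair(b, e)   [R2 at 2]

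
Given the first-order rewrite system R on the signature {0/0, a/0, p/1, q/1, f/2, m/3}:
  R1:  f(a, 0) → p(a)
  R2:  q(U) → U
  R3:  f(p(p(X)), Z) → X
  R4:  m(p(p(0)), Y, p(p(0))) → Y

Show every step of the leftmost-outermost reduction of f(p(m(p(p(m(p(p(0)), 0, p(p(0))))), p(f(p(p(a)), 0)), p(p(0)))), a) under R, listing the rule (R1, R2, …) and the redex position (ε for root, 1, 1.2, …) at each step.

a

1. f(p(m(p(p(m(p(p(0)), 0, p(p(0))))), p(f(p(p(a)), 0)), p(p(0)))), a)  →  f(p(m(p(p(0)), p(f(p(p(a)), 0)), p(p(0)))), a)   [R4 at 1.1.1.1.1]
2. f(p(m(p(p(0)), p(f(p(p(a)), 0)), p(p(0)))), a)  →  f(p(p(f(p(p(a)), 0))), a)   [R4 at 1.1]
3. f(p(p(f(p(p(a)), 0))), a)  →  f(p(p(a)), 0)   [R3 at ε]
4. f(p(p(a)), 0)  →  a   [R3 at ε]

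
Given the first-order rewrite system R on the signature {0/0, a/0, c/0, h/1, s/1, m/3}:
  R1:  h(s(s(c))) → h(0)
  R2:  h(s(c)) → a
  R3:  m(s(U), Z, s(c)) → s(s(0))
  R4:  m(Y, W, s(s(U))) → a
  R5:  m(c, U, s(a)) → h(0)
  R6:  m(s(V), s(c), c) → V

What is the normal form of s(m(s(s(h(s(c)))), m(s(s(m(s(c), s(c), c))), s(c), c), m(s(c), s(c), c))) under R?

s(s(a))

1. s(m(s(s(h(s(c)))), m(s(s(m(s(c), s(c), c))), s(c), c), m(s(c), s(c), c)))  →  s(m(s(s(a)), m(s(s(m(s(c), s(c), c))), s(c), c), m(s(c), s(c), c)))   [R2 at 1.1.1.1]
2. s(m(s(s(a)), m(s(s(m(s(c), s(c), c))), s(c), c), m(s(c), s(c), c)))  →  s(m(s(s(a)), s(m(s(c), s(c), c)), m(s(c), s(c), c)))   [R6 at 1.2]
3. s(m(s(s(a)), s(m(s(c), s(c), c)), m(s(c), s(c), c)))  →  s(m(s(s(a)), s(c), m(s(c), s(c), c)))   [R6 at 1.2.1]
4. s(m(s(s(a)), s(c), m(s(c), s(c), c)))  →  s(m(s(s(a)), s(c), c))   [R6 at 1.3]
5. s(m(s(s(a)), s(c), c))  →  s(s(a))   [R6 at 1]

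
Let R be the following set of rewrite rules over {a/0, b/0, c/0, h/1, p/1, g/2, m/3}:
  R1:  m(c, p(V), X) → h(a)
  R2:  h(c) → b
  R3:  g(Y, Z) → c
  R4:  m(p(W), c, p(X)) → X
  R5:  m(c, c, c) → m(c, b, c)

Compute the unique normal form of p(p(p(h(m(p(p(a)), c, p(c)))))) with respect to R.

1. p(p(p(h(m(p(p(a)), c, p(c))))))  →  p(p(p(h(c))))   [R4 at 1.1.1.1]
2. p(p(p(h(c))))  →  p(p(p(b)))   [R2 at 1.1.1]

p(p(p(b)))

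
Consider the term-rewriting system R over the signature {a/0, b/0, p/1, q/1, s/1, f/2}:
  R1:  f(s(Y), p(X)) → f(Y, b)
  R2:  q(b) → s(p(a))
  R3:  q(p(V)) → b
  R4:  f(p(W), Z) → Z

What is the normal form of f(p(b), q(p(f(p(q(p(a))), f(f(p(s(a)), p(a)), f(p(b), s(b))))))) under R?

b

1. f(p(b), q(p(f(p(q(p(a))), f(f(p(s(a)), p(a)), f(p(b), s(b)))))))  →  q(p(f(p(q(p(a))), f(f(p(s(a)), p(a)), f(p(b), s(b))))))   [R4 at ε]
2. q(p(f(p(q(p(a))), f(f(p(s(a)), p(a)), f(p(b), s(b))))))  →  b   [R3 at ε]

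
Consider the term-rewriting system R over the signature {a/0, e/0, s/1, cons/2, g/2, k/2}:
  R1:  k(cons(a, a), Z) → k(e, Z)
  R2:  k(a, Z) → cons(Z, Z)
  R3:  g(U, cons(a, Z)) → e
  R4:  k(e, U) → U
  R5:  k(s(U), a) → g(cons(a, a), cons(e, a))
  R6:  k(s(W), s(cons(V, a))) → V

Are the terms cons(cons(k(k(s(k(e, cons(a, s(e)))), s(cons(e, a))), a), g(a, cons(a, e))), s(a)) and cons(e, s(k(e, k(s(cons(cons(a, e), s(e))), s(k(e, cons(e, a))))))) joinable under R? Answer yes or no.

Reduce t₁ = cons(cons(k(k(s(k(e, cons(a, s(e)))), s(cons(e, a))), a), g(a, cons(a, e))), s(a)):
1. cons(cons(k(k(s(k(e, cons(a, s(e)))), s(cons(e, a))), a), g(a, cons(a, e))), s(a))  →  cons(cons(k(e, a), g(a, cons(a, e))), s(a))   [R6 at 1.1.1]
2. cons(cons(k(e, a), g(a, cons(a, e))), s(a))  →  cons(cons(a, g(a, cons(a, e))), s(a))   [R4 at 1.1]
3. cons(cons(a, g(a, cons(a, e))), s(a))  →  cons(cons(a, e), s(a))   [R3 at 1.2]

Reduce t₂ = cons(e, s(k(e, k(s(cons(cons(a, e), s(e))), s(k(e, cons(e, a))))))):
1. cons(e, s(k(e, k(s(cons(cons(a, e), s(e))), s(k(e, cons(e, a)))))))  →  cons(e, s(k(s(cons(cons(a, e), s(e))), s(k(e, cons(e, a))))))   [R4 at 2.1]
2. cons(e, s(k(s(cons(cons(a, e), s(e))), s(k(e, cons(e, a))))))  →  cons(e, s(k(s(cons(cons(a, e), s(e))), s(cons(e, a)))))   [R4 at 2.1.2.1]
3. cons(e, s(k(s(cons(cons(a, e), s(e))), s(cons(e, a)))))  →  cons(e, s(e))   [R6 at 2.1]

no — NF(t₁) = cons(cons(a, e), s(a)), NF(t₂) = cons(e, s(e))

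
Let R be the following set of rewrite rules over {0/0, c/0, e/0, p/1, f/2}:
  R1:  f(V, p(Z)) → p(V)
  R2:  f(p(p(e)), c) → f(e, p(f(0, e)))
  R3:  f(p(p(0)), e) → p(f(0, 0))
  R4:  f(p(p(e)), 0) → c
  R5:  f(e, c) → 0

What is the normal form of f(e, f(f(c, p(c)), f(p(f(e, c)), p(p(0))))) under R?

1. f(e, f(f(c, p(c)), f(p(f(e, c)), p(p(0)))))  →  f(e, f(p(c), f(p(f(e, c)), p(p(0)))))   [R1 at 2.1]
2. f(e, f(p(c), f(p(f(e, c)), p(p(0)))))  →  f(e, f(p(c), p(p(f(e, c)))))   [R1 at 2.2]
3. f(e, f(p(c), p(p(f(e, c)))))  →  f(e, p(p(c)))   [R1 at 2]
4. f(e, p(p(c)))  →  p(e)   [R1 at ε]

p(e)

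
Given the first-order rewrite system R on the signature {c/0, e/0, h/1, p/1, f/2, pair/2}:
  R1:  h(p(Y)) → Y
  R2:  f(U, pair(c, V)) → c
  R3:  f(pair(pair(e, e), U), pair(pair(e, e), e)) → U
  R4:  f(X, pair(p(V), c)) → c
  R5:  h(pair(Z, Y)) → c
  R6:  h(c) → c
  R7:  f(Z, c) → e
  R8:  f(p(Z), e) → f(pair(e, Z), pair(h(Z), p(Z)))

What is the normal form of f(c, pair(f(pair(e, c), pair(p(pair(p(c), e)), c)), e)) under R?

1. f(c, pair(f(pair(e, c), pair(p(pair(p(c), e)), c)), e))  →  f(c, pair(c, e))   [R4 at 2.1]
2. f(c, pair(c, e))  →  c   [R2 at ε]

c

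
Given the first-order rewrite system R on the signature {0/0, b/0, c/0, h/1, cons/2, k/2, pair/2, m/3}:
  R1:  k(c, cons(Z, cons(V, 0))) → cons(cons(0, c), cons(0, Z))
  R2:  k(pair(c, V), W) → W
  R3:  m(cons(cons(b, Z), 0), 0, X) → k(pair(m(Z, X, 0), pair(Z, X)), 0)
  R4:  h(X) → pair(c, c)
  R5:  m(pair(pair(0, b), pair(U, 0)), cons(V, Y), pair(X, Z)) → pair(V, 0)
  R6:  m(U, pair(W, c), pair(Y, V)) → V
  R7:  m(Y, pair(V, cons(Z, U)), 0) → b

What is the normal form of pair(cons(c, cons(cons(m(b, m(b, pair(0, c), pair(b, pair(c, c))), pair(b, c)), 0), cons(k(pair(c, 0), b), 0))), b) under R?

pair(cons(c, cons(cons(c, 0), cons(b, 0))), b)

1. pair(cons(c, cons(cons(m(b, m(b, pair(0, c), pair(b, pair(c, c))), pair(b, c)), 0), cons(k(pair(c, 0), b), 0))), b)  →  pair(cons(c, cons(cons(m(b, pair(c, c), pair(b, c)), 0), cons(k(pair(c, 0), b), 0))), b)   [R6 at 1.2.1.1.2]
2. pair(cons(c, cons(cons(m(b, pair(c, c), pair(b, c)), 0), cons(k(pair(c, 0), b), 0))), b)  →  pair(cons(c, cons(cons(c, 0), cons(k(pair(c, 0), b), 0))), b)   [R6 at 1.2.1.1]
3. pair(cons(c, cons(cons(c, 0), cons(k(pair(c, 0), b), 0))), b)  →  pair(cons(c, cons(cons(c, 0), cons(b, 0))), b)   [R2 at 1.2.2.1]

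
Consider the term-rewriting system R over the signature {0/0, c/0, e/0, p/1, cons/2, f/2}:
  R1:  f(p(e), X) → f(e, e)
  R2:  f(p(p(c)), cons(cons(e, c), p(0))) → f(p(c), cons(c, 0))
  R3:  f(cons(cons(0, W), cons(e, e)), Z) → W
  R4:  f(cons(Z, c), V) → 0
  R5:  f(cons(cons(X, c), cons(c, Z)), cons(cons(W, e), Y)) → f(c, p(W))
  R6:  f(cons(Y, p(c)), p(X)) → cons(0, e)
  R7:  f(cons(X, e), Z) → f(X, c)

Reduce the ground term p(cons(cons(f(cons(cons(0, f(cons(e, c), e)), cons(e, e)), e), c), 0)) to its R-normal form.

p(cons(cons(0, c), 0))

1. p(cons(cons(f(cons(cons(0, f(cons(e, c), e)), cons(e, e)), e), c), 0))  →  p(cons(cons(f(cons(e, c), e), c), 0))   [R3 at 1.1.1]
2. p(cons(cons(f(cons(e, c), e), c), 0))  →  p(cons(cons(0, c), 0))   [R4 at 1.1.1]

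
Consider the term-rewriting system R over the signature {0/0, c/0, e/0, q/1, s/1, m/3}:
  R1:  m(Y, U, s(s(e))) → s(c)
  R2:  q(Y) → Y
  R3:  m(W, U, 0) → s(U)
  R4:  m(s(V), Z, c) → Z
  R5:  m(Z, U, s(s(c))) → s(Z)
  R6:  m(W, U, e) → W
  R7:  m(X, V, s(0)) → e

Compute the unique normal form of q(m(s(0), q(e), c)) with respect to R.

e

1. q(m(s(0), q(e), c))  →  m(s(0), q(e), c)   [R2 at ε]
2. m(s(0), q(e), c)  →  q(e)   [R4 at ε]
3. q(e)  →  e   [R2 at ε]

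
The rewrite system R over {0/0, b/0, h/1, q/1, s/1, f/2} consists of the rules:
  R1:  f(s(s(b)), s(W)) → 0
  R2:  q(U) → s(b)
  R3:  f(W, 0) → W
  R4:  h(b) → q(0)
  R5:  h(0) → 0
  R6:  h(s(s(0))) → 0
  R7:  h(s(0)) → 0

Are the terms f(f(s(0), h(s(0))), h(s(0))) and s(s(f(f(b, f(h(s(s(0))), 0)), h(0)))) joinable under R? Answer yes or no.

Reduce t₁ = f(f(s(0), h(s(0))), h(s(0))):
1. f(f(s(0), h(s(0))), h(s(0)))  →  f(f(s(0), 0), h(s(0)))   [R7 at 1.2]
2. f(f(s(0), 0), h(s(0)))  →  f(s(0), h(s(0)))   [R3 at 1]
3. f(s(0), h(s(0)))  →  f(s(0), 0)   [R7 at 2]
4. f(s(0), 0)  →  s(0)   [R3 at ε]

Reduce t₂ = s(s(f(f(b, f(h(s(s(0))), 0)), h(0)))):
1. s(s(f(f(b, f(h(s(s(0))), 0)), h(0))))  →  s(s(f(f(b, h(s(s(0)))), h(0))))   [R3 at 1.1.1.2]
2. s(s(f(f(b, h(s(s(0)))), h(0))))  →  s(s(f(f(b, 0), h(0))))   [R6 at 1.1.1.2]
3. s(s(f(f(b, 0), h(0))))  →  s(s(f(b, h(0))))   [R3 at 1.1.1]
4. s(s(f(b, h(0))))  →  s(s(f(b, 0)))   [R5 at 1.1.2]
5. s(s(f(b, 0)))  →  s(s(b))   [R3 at 1.1]

no — NF(t₁) = s(0), NF(t₂) = s(s(b))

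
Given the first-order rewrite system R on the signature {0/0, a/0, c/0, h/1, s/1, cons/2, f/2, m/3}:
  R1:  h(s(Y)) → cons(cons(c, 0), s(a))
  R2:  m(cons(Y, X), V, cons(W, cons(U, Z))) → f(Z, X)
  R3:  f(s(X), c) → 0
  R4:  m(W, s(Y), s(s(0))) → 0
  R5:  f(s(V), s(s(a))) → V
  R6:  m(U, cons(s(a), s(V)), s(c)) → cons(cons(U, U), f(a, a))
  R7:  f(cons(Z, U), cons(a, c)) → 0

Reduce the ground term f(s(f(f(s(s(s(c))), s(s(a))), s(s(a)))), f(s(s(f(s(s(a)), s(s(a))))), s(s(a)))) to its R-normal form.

s(c)

1. f(s(f(f(s(s(s(c))), s(s(a))), s(s(a)))), f(s(s(f(s(s(a)), s(s(a))))), s(s(a))))  →  f(s(f(s(s(c)), s(s(a)))), f(s(s(f(s(s(a)), s(s(a))))), s(s(a))))   [R5 at 1.1.1]
2. f(s(f(s(s(c)), s(s(a)))), f(s(s(f(s(s(a)), s(s(a))))), s(s(a))))  →  f(s(s(c)), f(s(s(f(s(s(a)), s(s(a))))), s(s(a))))   [R5 at 1.1]
3. f(s(s(c)), f(s(s(f(s(s(a)), s(s(a))))), s(s(a))))  →  f(s(s(c)), s(f(s(s(a)), s(s(a)))))   [R5 at 2]
4. f(s(s(c)), s(f(s(s(a)), s(s(a)))))  →  f(s(s(c)), s(s(a)))   [R5 at 2.1]
5. f(s(s(c)), s(s(a)))  →  s(c)   [R5 at ε]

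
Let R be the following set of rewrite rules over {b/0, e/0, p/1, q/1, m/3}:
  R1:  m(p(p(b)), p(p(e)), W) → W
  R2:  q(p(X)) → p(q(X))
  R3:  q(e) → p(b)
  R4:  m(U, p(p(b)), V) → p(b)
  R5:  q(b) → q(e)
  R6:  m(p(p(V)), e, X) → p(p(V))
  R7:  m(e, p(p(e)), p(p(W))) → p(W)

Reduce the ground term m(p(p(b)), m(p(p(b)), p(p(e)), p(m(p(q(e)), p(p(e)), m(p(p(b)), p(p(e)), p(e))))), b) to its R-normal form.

1. m(p(p(b)), m(p(p(b)), p(p(e)), p(m(p(q(e)), p(p(e)), m(p(p(b)), p(p(e)), p(e))))), b)  →  m(p(p(b)), p(m(p(q(e)), p(p(e)), m(p(p(b)), p(p(e)), p(e)))), b)   [R1 at 2]
2. m(p(p(b)), p(m(p(q(e)), p(p(e)), m(p(p(b)), p(p(e)), p(e)))), b)  →  m(p(p(b)), p(m(p(p(b)), p(p(e)), m(p(p(b)), p(p(e)), p(e)))), b)   [R3 at 2.1.1.1]
3. m(p(p(b)), p(m(p(p(b)), p(p(e)), m(p(p(b)), p(p(e)), p(e)))), b)  →  m(p(p(b)), p(m(p(p(b)), p(p(e)), p(e))), b)   [R1 at 2.1]
4. m(p(p(b)), p(m(p(p(b)), p(p(e)), p(e))), b)  →  m(p(p(b)), p(p(e)), b)   [R1 at 2.1]
5. m(p(p(b)), p(p(e)), b)  →  b   [R1 at ε]

b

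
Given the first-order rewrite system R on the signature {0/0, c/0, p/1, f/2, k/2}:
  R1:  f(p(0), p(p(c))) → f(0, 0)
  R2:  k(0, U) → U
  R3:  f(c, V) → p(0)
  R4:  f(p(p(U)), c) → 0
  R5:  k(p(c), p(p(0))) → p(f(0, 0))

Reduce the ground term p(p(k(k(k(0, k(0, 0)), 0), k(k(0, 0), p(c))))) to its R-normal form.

1. p(p(k(k(k(0, k(0, 0)), 0), k(k(0, 0), p(c)))))  →  p(p(k(k(k(0, 0), 0), k(k(0, 0), p(c)))))   [R2 at 1.1.1.1]
2. p(p(k(k(k(0, 0), 0), k(k(0, 0), p(c)))))  →  p(p(k(k(0, 0), k(k(0, 0), p(c)))))   [R2 at 1.1.1.1]
3. p(p(k(k(0, 0), k(k(0, 0), p(c)))))  →  p(p(k(0, k(k(0, 0), p(c)))))   [R2 at 1.1.1]
4. p(p(k(0, k(k(0, 0), p(c)))))  →  p(p(k(k(0, 0), p(c))))   [R2 at 1.1]
5. p(p(k(k(0, 0), p(c))))  →  p(p(k(0, p(c))))   [R2 at 1.1.1]
6. p(p(k(0, p(c))))  →  p(p(p(c)))   [R2 at 1.1]

p(p(p(c)))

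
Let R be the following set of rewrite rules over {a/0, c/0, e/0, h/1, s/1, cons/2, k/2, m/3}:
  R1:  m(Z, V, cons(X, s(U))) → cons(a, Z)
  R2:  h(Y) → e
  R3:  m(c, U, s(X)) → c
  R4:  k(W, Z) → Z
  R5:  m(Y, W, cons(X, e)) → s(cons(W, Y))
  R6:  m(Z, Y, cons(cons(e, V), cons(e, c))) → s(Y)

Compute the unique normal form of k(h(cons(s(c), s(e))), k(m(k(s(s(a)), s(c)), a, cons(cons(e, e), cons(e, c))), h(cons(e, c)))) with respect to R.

1. k(h(cons(s(c), s(e))), k(m(k(s(s(a)), s(c)), a, cons(cons(e, e), cons(e, c))), h(cons(e, c))))  →  k(m(k(s(s(a)), s(c)), a, cons(cons(e, e), cons(e, c))), h(cons(e, c)))   [R4 at ε]
2. k(m(k(s(s(a)), s(c)), a, cons(cons(e, e), cons(e, c))), h(cons(e, c)))  →  h(cons(e, c))   [R4 at ε]
3. h(cons(e, c))  →  e   [R2 at ε]

e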